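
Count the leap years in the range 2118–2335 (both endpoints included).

Multiples of 4 in [2118,2335]: 54.
Of those, multiples of 100: 2 (not leap unless ÷400).
Multiples of 400: 0.
Leap years = 54 − 2 + 0 = 52.

52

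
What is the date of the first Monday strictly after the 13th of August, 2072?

Aug 13, 2072 is a Saturday.
From Saturday to the next Monday is 2 days.
Aug 13, 2072 + 2 = Aug 15, 2072.

August 15, 2072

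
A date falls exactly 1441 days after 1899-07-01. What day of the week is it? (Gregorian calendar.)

Friday

Jul 1, 1899 is a Saturday.
1441 mod 7 = 6, so 1441 days after a Saturday is Saturday + 6 = Friday.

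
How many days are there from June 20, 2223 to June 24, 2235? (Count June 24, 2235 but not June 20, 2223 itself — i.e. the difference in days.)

4387

Jun 20, 2223 → Jun 20, 2224: 366 days (Feb 29, 2224 is in that span).
Jun 20, 2224 → Jun 20, 2225: 365 days.
Jun 20, 2225 → Jun 20, 2226: 365 days.
Jun 20, 2226 → Jun 20, 2227: 365 days.
Jun 20, 2227 → Jun 20, 2228: 366 days (Feb 29, 2228 is in that span).
Jun 20, 2228 → Jun 20, 2229: 365 days.
Jun 20, 2229 → Jun 20, 2230: 365 days.
Jun 20, 2230 → Jun 20, 2231: 365 days.
Jun 20, 2231 → Jun 20, 2232: 366 days (Feb 29, 2232 is in that span).
Jun 20, 2232 → Jun 20, 2233: 365 days.
Jun 20, 2233 → Jun 20, 2234: 365 days.
Jun 20, 2234 → Jul 20, 2234: 30 days (June has 30).
Jul 20, 2234 → Aug 20, 2234: 31 days (July has 31).
Aug 20, 2234 → Sep 20, 2234: 31 days (August has 31).
Sep 20, 2234 → Oct 20, 2234: 30 days (September has 30).
Oct 20, 2234 → Nov 20, 2234: 31 days (October has 31).
Nov 20, 2234 → Dec 20, 2234: 30 days (November has 30).
Dec 20, 2234 → Jan 20, 2235: 31 days (December has 31).
Jan 20, 2235 → Feb 20, 2235: 31 days (January has 31).
Feb 20, 2235 → Mar 20, 2235: 28 days (February has 28).
Mar 20, 2235 → Apr 20, 2235: 31 days (March has 31).
Apr 20, 2235 → May 20, 2235: 30 days (April has 30).
May 20, 2235 → Jun 20, 2235: 31 days (May has 31).
Jun 20, 2235 → Jun 24, 2235: 4 days.
Total: 4387 days.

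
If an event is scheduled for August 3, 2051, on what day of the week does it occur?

Thursday

January 1, 2051 is a Sunday.
Jan 1, 2051 → Feb 1, 2051: 31 days (January has 31).
Feb 1, 2051 → Mar 1, 2051: 28 days (February has 28).
Mar 1, 2051 → Apr 1, 2051: 31 days (March has 31).
Apr 1, 2051 → May 1, 2051: 30 days (April has 30).
May 1, 2051 → Jun 1, 2051: 31 days (May has 31).
Jun 1, 2051 → Jul 1, 2051: 30 days (June has 30).
Jul 1, 2051 → Aug 1, 2051: 31 days (July has 31).
Aug 1, 2051 → Aug 3, 2051: 2 days.
Total: 214 days.
214 mod 7 = 4, so Sunday + 4 = Thursday.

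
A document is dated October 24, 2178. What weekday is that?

Doomsday rule: the anchor day for the 2100s is Sunday. For year 78: 78÷12 = 6 r 6, and 6÷4 = 1, so 6+6+1 = 13.
Sunday + 13 ≡ Saturday — that's 2178's doomsday.
In October the doomsday date is Oct 10.
Oct 24 is 14 days after Oct 10; 14 mod 7 = 0, so Saturday + 0 = Saturday.

Saturday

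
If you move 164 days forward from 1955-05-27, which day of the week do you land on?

May 27, 1955 is a Friday.
164 mod 7 = 3, so 164 days after a Friday is Friday + 3 = Monday.

Monday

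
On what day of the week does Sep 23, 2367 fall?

Doomsday rule: the anchor day for the 2300s is Wednesday. For year 67: 67÷12 = 5 r 7, and 7÷4 = 1, so 5+7+1 = 13.
Wednesday + 13 ≡ Tuesday — that's 2367's doomsday.
In September the doomsday date is Sep 5.
Sep 23 is 18 days after Sep 5; 18 mod 7 = 4, so Tuesday + 4 = Saturday.

Saturday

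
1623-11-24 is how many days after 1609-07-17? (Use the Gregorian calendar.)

5243

Jul 17, 1609 → Jul 17, 1610: 365 days.
Jul 17, 1610 → Jul 17, 1611: 365 days.
Jul 17, 1611 → Jul 17, 1612: 366 days (Feb 29, 1612 is in that span).
Jul 17, 1612 → Jul 17, 1613: 365 days.
Jul 17, 1613 → Jul 17, 1614: 365 days.
Jul 17, 1614 → Jul 17, 1615: 365 days.
Jul 17, 1615 → Jul 17, 1616: 366 days (Feb 29, 1616 is in that span).
Jul 17, 1616 → Jul 17, 1617: 365 days.
Jul 17, 1617 → Jul 17, 1618: 365 days.
Jul 17, 1618 → Jul 17, 1619: 365 days.
Jul 17, 1619 → Jul 17, 1620: 366 days (Feb 29, 1620 is in that span).
Jul 17, 1620 → Jul 17, 1621: 365 days.
Jul 17, 1621 → Jul 17, 1622: 365 days.
Jul 17, 1622 → Jul 17, 1623: 365 days.
Jul 17, 1623 → Aug 17, 1623: 31 days (July has 31).
Aug 17, 1623 → Sep 17, 1623: 31 days (August has 31).
Sep 17, 1623 → Oct 17, 1623: 30 days (September has 30).
Oct 17, 1623 → Nov 17, 1623: 31 days (October has 31).
Nov 17, 1623 → Nov 24, 1623: 7 days.
Total: 5243 days.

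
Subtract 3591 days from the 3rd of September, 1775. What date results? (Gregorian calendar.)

November 3, 1765

−365 (one year) → Sep 3, 1774 (3226 left).
−365 (one year) → Sep 3, 1773 (2861 left).
−365 (one year) → Sep 3, 1772 (2496 left).
−366 (one year; includes Feb 29, 1772) → Sep 3, 1771 (2130 left).
−365 (one year) → Sep 3, 1770 (1765 left).
−365 (one year) → Sep 3, 1769 (1400 left).
−365 (one year) → Sep 3, 1768 (1035 left).
−366 (one year; includes Feb 29, 1768) → Sep 3, 1767 (669 left).
−365 (one year) → Sep 3, 1766 (304 left).
−3 → Aug 31, 1766 (end of Aug, 31 days; 301 left).
−31 → Jul 31, 1766 (end of Jul, 31 days; 270 left).
−31 → Jun 30, 1766 (end of Jun, 30 days; 239 left).
−30 → May 31, 1766 (end of May, 31 days; 209 left).
−31 → Apr 30, 1766 (end of Apr, 30 days; 178 left).
−30 → Mar 31, 1766 (end of Mar, 31 days; 148 left).
−31 → Feb 28, 1766 (end of Feb, 28 days; 117 left).
−28 → Jan 31, 1766 (end of Jan, 31 days; 89 left).
−31 → Dec 31, 1765 (end of Dec, 31 days; 58 left).
−31 → Nov 30, 1765 (end of Nov, 30 days; 27 left).
−27 → Nov 3, 1765.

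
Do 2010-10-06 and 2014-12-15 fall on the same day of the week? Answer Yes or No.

No

From Oct 6, 2010 to Dec 15, 2014 is 1531 days.
1531 mod 7 = 5, so they are different weekdays.
(Oct 6, 2010 is a Wednesday; Dec 15, 2014 is a Monday.)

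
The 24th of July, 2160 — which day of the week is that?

Thursday

January 1, 2160 is a Tuesday.
Jan 1, 2160 → Feb 1, 2160: 31 days (January has 31).
Feb 1, 2160 → Mar 1, 2160: 29 days (February has 29).
Mar 1, 2160 → Apr 1, 2160: 31 days (March has 31).
Apr 1, 2160 → May 1, 2160: 30 days (April has 30).
May 1, 2160 → Jun 1, 2160: 31 days (May has 31).
Jun 1, 2160 → Jul 1, 2160: 30 days (June has 30).
Jul 1, 2160 → Jul 24, 2160: 23 days.
Total: 205 days.
205 mod 7 = 2, so Tuesday + 2 = Thursday.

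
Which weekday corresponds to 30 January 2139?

Doomsday rule: the anchor day for the 2100s is Sunday. For year 39: 39÷12 = 3 r 3, and 3÷4 = 0, so 3+3+0 = 6.
Sunday + 6 ≡ Saturday — that's 2139's doomsday.
In January the doomsday date is Jan 3 (2139 is not a leap year).
Jan 30 is 27 days after Jan 3; 27 mod 7 = 6, so Saturday + 6 = Friday.

Friday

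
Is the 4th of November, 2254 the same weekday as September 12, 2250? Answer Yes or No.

From Sep 12, 2250 to Nov 4, 2254 is 1514 days.
1514 mod 7 = 2, so they are different weekdays.
(Sep 12, 2250 is a Thursday; Nov 4, 2254 is a Saturday.)

No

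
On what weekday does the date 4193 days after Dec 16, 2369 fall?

First find the weekday of Dec 16, 2369. Doomsday rule: the anchor day for the 2300s is Wednesday. For year 69: 69÷12 = 5 r 9, and 9÷4 = 2, so 5+9+2 = 16.
Wednesday + 16 ≡ Friday — that's 2369's doomsday.
In December the doomsday date is Dec 12.
Dec 16 is 4 days after Dec 12; 4 mod 7 = 4, so Friday + 4 = Tuesday.
4193 mod 7 = 0, so 4193 days after a Tuesday is Tuesday + 0 = Tuesday.

Tuesday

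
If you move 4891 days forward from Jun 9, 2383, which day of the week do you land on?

Tuesday

Jun 9, 2383 is a Thursday.
4891 mod 7 = 5, so 4891 days after a Thursday is Thursday + 5 = Tuesday.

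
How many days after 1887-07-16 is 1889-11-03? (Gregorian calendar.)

841

Jul 16, 1887 → Jul 16, 1888: 366 days (Feb 29, 1888 is in that span).
Jul 16, 1888 → Jul 16, 1889: 365 days.
Jul 16, 1889 → Aug 16, 1889: 31 days (July has 31).
Aug 16, 1889 → Sep 16, 1889: 31 days (August has 31).
Sep 16, 1889 → Oct 16, 1889: 30 days (September has 30).
Oct 16, 1889 → Nov 3, 1889: 18 days.
Total: 841 days.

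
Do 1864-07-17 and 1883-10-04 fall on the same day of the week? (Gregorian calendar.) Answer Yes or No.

From Jul 17, 1864 to Oct 4, 1883 is 7018 days.
7018 mod 7 = 4, so they are different weekdays.
(Jul 17, 1864 is a Sunday; Oct 4, 1883 is a Thursday.)

No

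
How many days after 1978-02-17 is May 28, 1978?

Feb 17, 1978 → Mar 17, 1978: 28 days (February has 28).
Mar 17, 1978 → Apr 17, 1978: 31 days (March has 31).
Apr 17, 1978 → May 17, 1978: 30 days (April has 30).
May 17, 1978 → May 28, 1978: 11 days.
Total: 100 days.

100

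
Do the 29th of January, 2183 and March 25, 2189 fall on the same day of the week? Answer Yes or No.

From Jan 29, 2183 to Mar 25, 2189 is 2247 days.
2247 mod 7 = 0, so they are the same weekday.
(Jan 29, 2183 is a Wednesday; Mar 25, 2189 is a Wednesday.)

Yes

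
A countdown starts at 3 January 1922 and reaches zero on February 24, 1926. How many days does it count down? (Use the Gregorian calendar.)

Jan 3, 1922 → Jan 3, 1923: 365 days.
Jan 3, 1923 → Jan 3, 1924: 365 days.
Jan 3, 1924 → Jan 3, 1925: 366 days (Feb 29, 1924 is in that span).
Jan 3, 1925 → Jan 3, 1926: 365 days.
Jan 3, 1926 → Feb 3, 1926: 31 days (January has 31).
Feb 3, 1926 → Feb 24, 1926: 21 days.
Total: 1513 days.

1513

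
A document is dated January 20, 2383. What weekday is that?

Doomsday rule: the anchor day for the 2300s is Wednesday. For year 83: 83÷12 = 6 r 11, and 11÷4 = 2, so 6+11+2 = 19.
Wednesday + 19 ≡ Monday — that's 2383's doomsday.
In January the doomsday date is Jan 3 (2383 is not a leap year).
Jan 20 is 17 days after Jan 3; 17 mod 7 = 3, so Monday + 3 = Thursday.

Thursday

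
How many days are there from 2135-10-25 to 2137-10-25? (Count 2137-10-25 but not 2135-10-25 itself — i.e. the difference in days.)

Oct 25, 2135 → Oct 25, 2136: 366 days (Feb 29, 2136 is in that span).
Oct 25, 2136 → Nov 25, 2136: 31 days (October has 31).
Nov 25, 2136 → Dec 25, 2136: 30 days (November has 30).
Dec 25, 2136 → Jan 25, 2137: 31 days (December has 31).
Jan 25, 2137 → Feb 25, 2137: 31 days (January has 31).
Feb 25, 2137 → Mar 25, 2137: 28 days (February has 28).
Mar 25, 2137 → Apr 25, 2137: 31 days (March has 31).
Apr 25, 2137 → May 25, 2137: 30 days (April has 30).
May 25, 2137 → Jun 25, 2137: 31 days (May has 31).
Jun 25, 2137 → Jul 25, 2137: 30 days (June has 30).
Jul 25, 2137 → Aug 25, 2137: 31 days (July has 31).
Aug 25, 2137 → Sep 25, 2137: 31 days (August has 31).
Sep 25, 2137 → Oct 25, 2137: 30 days.
Total: 731 days.

731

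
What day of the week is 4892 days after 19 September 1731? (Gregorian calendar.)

Tuesday

Sep 19, 1731 is a Wednesday.
4892 mod 7 = 6, so 4892 days after a Wednesday is Wednesday + 6 = Tuesday.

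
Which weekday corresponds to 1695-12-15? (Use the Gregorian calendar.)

Doomsday rule: the anchor day for the 1600s is Tuesday. For year 95: 95÷12 = 7 r 11, and 11÷4 = 2, so 7+11+2 = 20.
Tuesday + 20 ≡ Monday — that's 1695's doomsday.
In December the doomsday date is Dec 12.
Dec 15 is 3 days after Dec 12; 3 mod 7 = 3, so Monday + 3 = Thursday.

Thursday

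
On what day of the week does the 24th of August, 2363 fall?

Doomsday rule: the anchor day for the 2300s is Wednesday. For year 63: 63÷12 = 5 r 3, and 3÷4 = 0, so 5+3+0 = 8.
Wednesday + 8 ≡ Thursday — that's 2363's doomsday.
In August the doomsday date is Aug 8.
Aug 24 is 16 days after Aug 8; 16 mod 7 = 2, so Thursday + 2 = Saturday.

Saturday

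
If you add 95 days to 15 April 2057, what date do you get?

Apr has 30 days: +16 → May 1, 2057 (79 left).
May has 31 days: +31 → Jun 1, 2057 (48 left).
Jun has 30 days: +30 → Jul 1, 2057 (18 left).
+18 → Jul 19, 2057.

July 19, 2057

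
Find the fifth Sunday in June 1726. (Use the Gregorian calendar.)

June 1, 1726 is a Saturday.
The first Sunday is therefore June 2 (1 days later).
The fifth Sunday is 2 + 4×7 = June 30.

June 30, 1726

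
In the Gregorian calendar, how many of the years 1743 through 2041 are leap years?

Multiples of 4 in [1743,2041]: 75.
Of those, multiples of 100: 3 (not leap unless ÷400).
Multiples of 400: 1.
Leap years = 75 − 3 + 1 = 73.

73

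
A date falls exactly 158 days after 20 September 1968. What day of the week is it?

First find the weekday of Sep 20, 1968. Doomsday rule: the anchor day for the 1900s is Wednesday. For year 68: 68÷12 = 5 r 8, and 8÷4 = 2, so 5+8+2 = 15.
Wednesday + 15 ≡ Thursday — that's 1968's doomsday.
In September the doomsday date is Sep 5.
Sep 20 is 15 days after Sep 5; 15 mod 7 = 1, so Thursday + 1 = Friday.
158 mod 7 = 4, so 158 days after a Friday is Friday + 4 = Tuesday.

Tuesday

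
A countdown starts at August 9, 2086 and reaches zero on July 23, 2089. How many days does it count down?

Aug 9, 2086 → Aug 9, 2087: 365 days.
Aug 9, 2087 → Aug 9, 2088: 366 days (Feb 29, 2088 is in that span).
Aug 9, 2088 → Sep 9, 2088: 31 days (August has 31).
Sep 9, 2088 → Oct 9, 2088: 30 days (September has 30).
Oct 9, 2088 → Nov 9, 2088: 31 days (October has 31).
Nov 9, 2088 → Dec 9, 2088: 30 days (November has 30).
Dec 9, 2088 → Jan 9, 2089: 31 days (December has 31).
Jan 9, 2089 → Feb 9, 2089: 31 days (January has 31).
Feb 9, 2089 → Mar 9, 2089: 28 days (February has 28).
Mar 9, 2089 → Apr 9, 2089: 31 days (March has 31).
Apr 9, 2089 → May 9, 2089: 30 days (April has 30).
May 9, 2089 → Jun 9, 2089: 31 days (May has 31).
Jun 9, 2089 → Jul 9, 2089: 30 days (June has 30).
Jul 9, 2089 → Jul 23, 2089: 14 days.
Total: 1079 days.

1079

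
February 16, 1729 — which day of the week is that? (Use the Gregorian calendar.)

Doomsday rule: the anchor day for the 1700s is Sunday. For year 29: 29÷12 = 2 r 5, and 5÷4 = 1, so 2+5+1 = 8.
Sunday + 8 ≡ Monday — that's 1729's doomsday.
In February the doomsday date is Feb 28 (1729 is not a leap year).
Feb 16 is 12 days before Feb 28; 12 mod 7 = 5, so Monday − 5 = Wednesday.

Wednesday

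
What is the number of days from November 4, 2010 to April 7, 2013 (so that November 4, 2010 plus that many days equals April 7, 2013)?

885

Nov 4, 2010 → Nov 4, 2011: 365 days.
Nov 4, 2011 → Nov 4, 2012: 366 days (Feb 29, 2012 is in that span).
Nov 4, 2012 → Dec 4, 2012: 30 days (November has 30).
Dec 4, 2012 → Jan 4, 2013: 31 days (December has 31).
Jan 4, 2013 → Feb 4, 2013: 31 days (January has 31).
Feb 4, 2013 → Mar 4, 2013: 28 days (February has 28).
Mar 4, 2013 → Apr 4, 2013: 31 days (March has 31).
Apr 4, 2013 → Apr 7, 2013: 3 days.
Total: 885 days.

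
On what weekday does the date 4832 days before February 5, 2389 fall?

Friday

Feb 5, 2389 is a Sunday.
4832 mod 7 = 2, so 4832 days before a Sunday is Sunday − 2 = Friday.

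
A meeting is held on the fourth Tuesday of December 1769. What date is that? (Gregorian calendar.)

December 26, 1769

December 1, 1769 is a Friday.
The first Tuesday is therefore December 5 (4 days later).
The fourth Tuesday is 5 + 3×7 = December 26.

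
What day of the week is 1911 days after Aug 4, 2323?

First find the weekday of Aug 4, 2323. Doomsday rule: the anchor day for the 2300s is Wednesday. For year 23: 23÷12 = 1 r 11, and 11÷4 = 2, so 1+11+2 = 14.
Wednesday + 14 ≡ Wednesday — that's 2323's doomsday.
In August the doomsday date is Aug 8.
Aug 4 is 4 days before Aug 8; 4 mod 7 = 4, so Wednesday − 4 = Saturday.
1911 mod 7 = 0, so 1911 days after a Saturday is Saturday + 0 = Saturday.

Saturday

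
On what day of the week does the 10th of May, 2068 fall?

Thursday

Doomsday rule: the anchor day for the 2000s is Tuesday. For year 68: 68÷12 = 5 r 8, and 8÷4 = 2, so 5+8+2 = 15.
Tuesday + 15 ≡ Wednesday — that's 2068's doomsday.
In May the doomsday date is May 9.
May 10 is 1 day after May 9; 1 mod 7 = 1, so Wednesday + 1 = Thursday.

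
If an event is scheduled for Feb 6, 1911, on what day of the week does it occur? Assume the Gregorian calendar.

Doomsday rule: the anchor day for the 1900s is Wednesday. For year 11: 11÷12 = 0 r 11, and 11÷4 = 2, so 0+11+2 = 13.
Wednesday + 13 ≡ Tuesday — that's 1911's doomsday.
In February the doomsday date is Feb 28 (1911 is not a leap year).
Feb 6 is 22 days before Feb 28; 22 mod 7 = 1, so Tuesday − 1 = Monday.

Monday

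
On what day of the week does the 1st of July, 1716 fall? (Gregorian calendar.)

Doomsday rule: the anchor day for the 1700s is Sunday. For year 16: 16÷12 = 1 r 4, and 4÷4 = 1, so 1+4+1 = 6.
Sunday + 6 ≡ Saturday — that's 1716's doomsday.
In July the doomsday date is Jul 11.
Jul 1 is 10 days before Jul 11; 10 mod 7 = 3, so Saturday − 3 = Wednesday.

Wednesday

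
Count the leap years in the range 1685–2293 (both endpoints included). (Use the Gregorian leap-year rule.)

147

Multiples of 4 in [1685,2293]: 152.
Of those, multiples of 100: 6 (not leap unless ÷400).
Multiples of 400: 1.
Leap years = 152 − 6 + 1 = 147.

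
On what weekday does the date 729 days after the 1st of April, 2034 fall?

Sunday

First find the weekday of Apr 1, 2034. Doomsday rule: the anchor day for the 2000s is Tuesday. For year 34: 34÷12 = 2 r 10, and 10÷4 = 2, so 2+10+2 = 14.
Tuesday + 14 ≡ Tuesday — that's 2034's doomsday.
In April the doomsday date is Apr 4.
Apr 1 is 3 days before Apr 4; 3 mod 7 = 3, so Tuesday − 3 = Saturday.
729 mod 7 = 1, so 729 days after a Saturday is Saturday + 1 = Sunday.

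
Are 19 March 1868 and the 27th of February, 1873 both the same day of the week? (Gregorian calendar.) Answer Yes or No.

From Mar 19, 1868 to Feb 27, 1873 is 1806 days.
1806 mod 7 = 0, so they are the same weekday.
(Mar 19, 1868 is a Thursday; Feb 27, 1873 is a Thursday.)

Yes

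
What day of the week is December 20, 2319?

Saturday

Doomsday rule: the anchor day for the 2300s is Wednesday. For year 19: 19÷12 = 1 r 7, and 7÷4 = 1, so 1+7+1 = 9.
Wednesday + 9 ≡ Friday — that's 2319's doomsday.
In December the doomsday date is Dec 12.
Dec 20 is 8 days after Dec 12; 8 mod 7 = 1, so Friday + 1 = Saturday.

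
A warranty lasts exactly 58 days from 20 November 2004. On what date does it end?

Nov has 30 days: +11 → Dec 1, 2004 (47 left).
Dec has 31 days: +31 → Jan 1, 2005 (16 left).
+16 → Jan 17, 2005.

January 17, 2005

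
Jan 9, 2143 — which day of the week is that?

January 1, 2143 is a Tuesday.
Jan 1, 2143 → Jan 9, 2143: 8 days.
Total: 8 days.
8 mod 7 = 1, so Tuesday + 1 = Wednesday.

Wednesday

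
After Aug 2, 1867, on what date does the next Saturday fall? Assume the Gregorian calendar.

Aug 2, 1867 is a Friday.
From Friday to the next Saturday is 1 day.
Aug 2, 1867 + 1 = Aug 3, 1867.

August 3, 1867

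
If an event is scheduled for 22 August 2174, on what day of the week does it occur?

Doomsday rule: the anchor day for the 2100s is Sunday. For year 74: 74÷12 = 6 r 2, and 2÷4 = 0, so 6+2+0 = 8.
Sunday + 8 ≡ Monday — that's 2174's doomsday.
In August the doomsday date is Aug 8.
Aug 22 is 14 days after Aug 8; 14 mod 7 = 0, so Monday + 0 = Monday.

Monday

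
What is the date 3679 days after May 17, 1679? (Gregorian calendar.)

+366 (one year; includes Feb 29, 1680) → May 17, 1680 (3313 left).
+365 (one year) → May 17, 1681 (2948 left).
+365 (one year) → May 17, 1682 (2583 left).
+365 (one year) → May 17, 1683 (2218 left).
+366 (one year; includes Feb 29, 1684) → May 17, 1684 (1852 left).
+365 (one year) → May 17, 1685 (1487 left).
+365 (one year) → May 17, 1686 (1122 left).
+365 (one year) → May 17, 1687 (757 left).
+366 (one year; includes Feb 29, 1688) → May 17, 1688 (391 left).
May has 31 days: +15 → Jun 1, 1688 (376 left).
Jun has 30 days: +30 → Jul 1, 1688 (346 left).
Jul has 31 days: +31 → Aug 1, 1688 (315 left).
Aug has 31 days: +31 → Sep 1, 1688 (284 left).
Sep has 30 days: +30 → Oct 1, 1688 (254 left).
Oct has 31 days: +31 → Nov 1, 1688 (223 left).
Nov has 30 days: +30 → Dec 1, 1688 (193 left).
Dec has 31 days: +31 → Jan 1, 1689 (162 left).
Jan has 31 days: +31 → Feb 1, 1689 (131 left).
Feb has 28 days: +28 → Mar 1, 1689 (103 left).
Mar has 31 days: +31 → Apr 1, 1689 (72 left).
Apr has 30 days: +30 → May 1, 1689 (42 left).
May has 31 days: +31 → Jun 1, 1689 (11 left).
+11 → Jun 12, 1689.

June 12, 1689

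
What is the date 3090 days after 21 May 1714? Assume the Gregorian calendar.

+365 (one year) → May 21, 1715 (2725 left).
+366 (one year; includes Feb 29, 1716) → May 21, 1716 (2359 left).
+365 (one year) → May 21, 1717 (1994 left).
+365 (one year) → May 21, 1718 (1629 left).
+365 (one year) → May 21, 1719 (1264 left).
+366 (one year; includes Feb 29, 1720) → May 21, 1720 (898 left).
+365 (one year) → May 21, 1721 (533 left).
+365 (one year) → May 21, 1722 (168 left).
May has 31 days: +11 → Jun 1, 1722 (157 left).
Jun has 30 days: +30 → Jul 1, 1722 (127 left).
Jul has 31 days: +31 → Aug 1, 1722 (96 left).
Aug has 31 days: +31 → Sep 1, 1722 (65 left).
Sep has 30 days: +30 → Oct 1, 1722 (35 left).
Oct has 31 days: +31 → Nov 1, 1722 (4 left).
+4 → Nov 5, 1722.

November 5, 1722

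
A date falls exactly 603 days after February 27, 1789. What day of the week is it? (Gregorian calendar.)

Saturday

Feb 27, 1789 is a Friday.
603 mod 7 = 1, so 603 days after a Friday is Friday + 1 = Saturday.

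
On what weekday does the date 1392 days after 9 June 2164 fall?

Jun 9, 2164 is a Saturday.
1392 mod 7 = 6, so 1392 days after a Saturday is Saturday + 6 = Friday.

Friday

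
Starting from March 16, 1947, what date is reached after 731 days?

March 16, 1949

+366 (one year; includes Feb 29, 1948) → Mar 16, 1948 (365 left).
Mar has 31 days: +16 → Apr 1, 1948 (349 left).
Apr has 30 days: +30 → May 1, 1948 (319 left).
May has 31 days: +31 → Jun 1, 1948 (288 left).
Jun has 30 days: +30 → Jul 1, 1948 (258 left).
Jul has 31 days: +31 → Aug 1, 1948 (227 left).
Aug has 31 days: +31 → Sep 1, 1948 (196 left).
Sep has 30 days: +30 → Oct 1, 1948 (166 left).
Oct has 31 days: +31 → Nov 1, 1948 (135 left).
Nov has 30 days: +30 → Dec 1, 1948 (105 left).
Dec has 31 days: +31 → Jan 1, 1949 (74 left).
Jan has 31 days: +31 → Feb 1, 1949 (43 left).
Feb has 28 days: +28 → Mar 1, 1949 (15 left).
+15 → Mar 16, 1949.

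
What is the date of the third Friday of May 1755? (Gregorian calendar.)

May 16, 1755

May 1, 1755 is a Thursday.
The first Friday is therefore May 2 (1 days later).
The third Friday is 2 + 2×7 = May 16.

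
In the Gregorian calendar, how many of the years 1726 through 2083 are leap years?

Multiples of 4 in [1726,2083]: 89.
Of those, multiples of 100: 3 (not leap unless ÷400).
Multiples of 400: 1.
Leap years = 89 − 3 + 1 = 87.

87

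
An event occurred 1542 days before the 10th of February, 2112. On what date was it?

−365 (one year) → Feb 10, 2111 (1177 left).
−365 (one year) → Feb 10, 2110 (812 left).
−365 (one year) → Feb 10, 2109 (447 left).
−366 (one year; includes Feb 29, 2108) → Feb 10, 2108 (81 left).
−10 → Jan 31, 2108 (end of Jan, 31 days; 71 left).
−31 → Dec 31, 2107 (end of Dec, 31 days; 40 left).
−31 → Nov 30, 2107 (end of Nov, 30 days; 9 left).
−9 → Nov 21, 2107.

November 21, 2107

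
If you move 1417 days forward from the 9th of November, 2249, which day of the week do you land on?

First find the weekday of Nov 9, 2249. Doomsday rule: the anchor day for the 2200s is Friday. For year 49: 49÷12 = 4 r 1, and 1÷4 = 0, so 4+1+0 = 5.
Friday + 5 ≡ Wednesday — that's 2249's doomsday.
In November the doomsday date is Nov 7.
Nov 9 is 2 days after Nov 7; 2 mod 7 = 2, so Wednesday + 2 = Friday.
1417 mod 7 = 3, so 1417 days after a Friday is Friday + 3 = Monday.

Monday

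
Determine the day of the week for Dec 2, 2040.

January 1, 2040 is a Sunday.
Jan 1, 2040 → Feb 1, 2040: 31 days (January has 31).
Feb 1, 2040 → Mar 1, 2040: 29 days (February has 29).
Mar 1, 2040 → Apr 1, 2040: 31 days (March has 31).
Apr 1, 2040 → May 1, 2040: 30 days (April has 30).
May 1, 2040 → Jun 1, 2040: 31 days (May has 31).
Jun 1, 2040 → Jul 1, 2040: 30 days (June has 30).
Jul 1, 2040 → Aug 1, 2040: 31 days (July has 31).
Aug 1, 2040 → Sep 1, 2040: 31 days (August has 31).
Sep 1, 2040 → Oct 1, 2040: 30 days (September has 30).
Oct 1, 2040 → Nov 1, 2040: 31 days (October has 31).
Nov 1, 2040 → Dec 1, 2040: 30 days (November has 30).
Dec 1, 2040 → Dec 2, 2040: 1 days.
Total: 336 days.
336 mod 7 = 0, so Sunday + 0 = Sunday.

Sunday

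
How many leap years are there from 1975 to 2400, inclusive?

104

Multiples of 4 in [1975,2400]: 107.
Of those, multiples of 100: 5 (not leap unless ÷400).
Multiples of 400: 2.
Leap years = 107 − 5 + 2 = 104.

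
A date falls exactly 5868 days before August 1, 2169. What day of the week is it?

Sunday

First find the weekday of Aug 1, 2169. Doomsday rule: the anchor day for the 2100s is Sunday. For year 69: 69÷12 = 5 r 9, and 9÷4 = 2, so 5+9+2 = 16.
Sunday + 16 ≡ Tuesday — that's 2169's doomsday.
In August the doomsday date is Aug 8.
Aug 1 is 7 days before Aug 8; 7 mod 7 = 0, so Tuesday − 0 = Tuesday.
5868 mod 7 = 2, so 5868 days before a Tuesday is Tuesday − 2 = Sunday.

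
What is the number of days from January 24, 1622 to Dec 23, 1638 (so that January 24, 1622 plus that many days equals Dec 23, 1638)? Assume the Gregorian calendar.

6177

Jan 24, 1622 → Jan 24, 1623: 365 days.
Jan 24, 1623 → Jan 24, 1624: 365 days.
Jan 24, 1624 → Jan 24, 1625: 366 days (Feb 29, 1624 is in that span).
Jan 24, 1625 → Jan 24, 1626: 365 days.
Jan 24, 1626 → Jan 24, 1627: 365 days.
Jan 24, 1627 → Jan 24, 1628: 365 days.
Jan 24, 1628 → Jan 24, 1629: 366 days (Feb 29, 1628 is in that span).
Jan 24, 1629 → Jan 24, 1630: 365 days.
Jan 24, 1630 → Jan 24, 1631: 365 days.
Jan 24, 1631 → Jan 24, 1632: 365 days.
Jan 24, 1632 → Jan 24, 1633: 366 days (Feb 29, 1632 is in that span).
Jan 24, 1633 → Jan 24, 1634: 365 days.
Jan 24, 1634 → Jan 24, 1635: 365 days.
Jan 24, 1635 → Jan 24, 1636: 365 days.
Jan 24, 1636 → Jan 24, 1637: 366 days (Feb 29, 1636 is in that span).
Jan 24, 1637 → Jan 24, 1638: 365 days.
Jan 24, 1638 → Feb 24, 1638: 31 days (January has 31).
Feb 24, 1638 → Mar 24, 1638: 28 days (February has 28).
Mar 24, 1638 → Apr 24, 1638: 31 days (March has 31).
Apr 24, 1638 → May 24, 1638: 30 days (April has 30).
May 24, 1638 → Jun 24, 1638: 31 days (May has 31).
Jun 24, 1638 → Jul 24, 1638: 30 days (June has 30).
Jul 24, 1638 → Aug 24, 1638: 31 days (July has 31).
Aug 24, 1638 → Sep 24, 1638: 31 days (August has 31).
Sep 24, 1638 → Oct 24, 1638: 30 days (September has 30).
Oct 24, 1638 → Nov 24, 1638: 31 days (October has 31).
Nov 24, 1638 → Dec 23, 1638: 29 days.
Total: 6177 days.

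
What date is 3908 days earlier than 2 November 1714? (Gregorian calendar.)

−365 (one year) → Nov 2, 1713 (3543 left).
−365 (one year) → Nov 2, 1712 (3178 left).
−366 (one year; includes Feb 29, 1712) → Nov 2, 1711 (2812 left).
−365 (one year) → Nov 2, 1710 (2447 left).
−365 (one year) → Nov 2, 1709 (2082 left).
−365 (one year) → Nov 2, 1708 (1717 left).
−366 (one year; includes Feb 29, 1708) → Nov 2, 1707 (1351 left).
−365 (one year) → Nov 2, 1706 (986 left).
−365 (one year) → Nov 2, 1705 (621 left).
−365 (one year) → Nov 2, 1704 (256 left).
−2 → Oct 31, 1704 (end of Oct, 31 days; 254 left).
−31 → Sep 30, 1704 (end of Sep, 30 days; 223 left).
−30 → Aug 31, 1704 (end of Aug, 31 days; 193 left).
−31 → Jul 31, 1704 (end of Jul, 31 days; 162 left).
−31 → Jun 30, 1704 (end of Jun, 30 days; 131 left).
−30 → May 31, 1704 (end of May, 31 days; 101 left).
−31 → Apr 30, 1704 (end of Apr, 30 days; 70 left).
−30 → Mar 31, 1704 (end of Mar, 31 days; 40 left).
−31 → Feb 29, 1704 (end of Feb, 29 days; 9 left).
−9 → Feb 20, 1704.

February 20, 1704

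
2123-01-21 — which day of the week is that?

Thursday

Doomsday rule: the anchor day for the 2100s is Sunday. For year 23: 23÷12 = 1 r 11, and 11÷4 = 2, so 1+11+2 = 14.
Sunday + 14 ≡ Sunday — that's 2123's doomsday.
In January the doomsday date is Jan 3 (2123 is not a leap year).
Jan 21 is 18 days after Jan 3; 18 mod 7 = 4, so Sunday + 4 = Thursday.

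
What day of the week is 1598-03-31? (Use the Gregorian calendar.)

Doomsday rule: the anchor day for the 1500s is Wednesday. For year 98: 98÷12 = 8 r 2, and 2÷4 = 0, so 8+2+0 = 10.
Wednesday + 10 ≡ Saturday — that's 1598's doomsday.
In March the doomsday date is Mar 14.
Mar 31 is 17 days after Mar 14; 17 mod 7 = 3, so Saturday + 3 = Tuesday.

Tuesday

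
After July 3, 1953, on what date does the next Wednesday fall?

Jul 3, 1953 is a Friday.
From Friday to the next Wednesday is 5 days.
Jul 3, 1953 + 5 = Jul 8, 1953.

July 8, 1953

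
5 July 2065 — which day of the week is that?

Sunday

January 1, 2065 is a Thursday.
Jan 1, 2065 → Feb 1, 2065: 31 days (January has 31).
Feb 1, 2065 → Mar 1, 2065: 28 days (February has 28).
Mar 1, 2065 → Apr 1, 2065: 31 days (March has 31).
Apr 1, 2065 → May 1, 2065: 30 days (April has 30).
May 1, 2065 → Jun 1, 2065: 31 days (May has 31).
Jun 1, 2065 → Jul 1, 2065: 30 days (June has 30).
Jul 1, 2065 → Jul 5, 2065: 4 days.
Total: 185 days.
185 mod 7 = 3, so Thursday + 3 = Sunday.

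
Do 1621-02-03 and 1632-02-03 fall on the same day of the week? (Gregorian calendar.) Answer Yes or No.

No

From Feb 3, 1621 to Feb 3, 1632 is 4017 days.
4017 mod 7 = 6, so they are different weekdays.
(Feb 3, 1621 is a Wednesday; Feb 3, 1632 is a Tuesday.)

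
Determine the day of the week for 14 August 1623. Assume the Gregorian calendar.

Monday

Doomsday rule: the anchor day for the 1600s is Tuesday. For year 23: 23÷12 = 1 r 11, and 11÷4 = 2, so 1+11+2 = 14.
Tuesday + 14 ≡ Tuesday — that's 1623's doomsday.
In August the doomsday date is Aug 8.
Aug 14 is 6 days after Aug 8; 6 mod 7 = 6, so Tuesday + 6 = Monday.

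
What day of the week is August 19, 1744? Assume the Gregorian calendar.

Wednesday

Doomsday rule: the anchor day for the 1700s is Sunday. For year 44: 44÷12 = 3 r 8, and 8÷4 = 2, so 3+8+2 = 13.
Sunday + 13 ≡ Saturday — that's 1744's doomsday.
In August the doomsday date is Aug 8.
Aug 19 is 11 days after Aug 8; 11 mod 7 = 4, so Saturday + 4 = Wednesday.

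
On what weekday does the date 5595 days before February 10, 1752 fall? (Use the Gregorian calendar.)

First find the weekday of Feb 10, 1752. Doomsday rule: the anchor day for the 1700s is Sunday. For year 52: 52÷12 = 4 r 4, and 4÷4 = 1, so 4+4+1 = 9.
Sunday + 9 ≡ Tuesday — that's 1752's doomsday.
In February the doomsday date is Feb 29 (1752 is a leap year (divisible by 4)).
Feb 10 is 19 days before Feb 29; 19 mod 7 = 5, so Tuesday − 5 = Thursday.
5595 mod 7 = 2, so 5595 days before a Thursday is Thursday − 2 = Tuesday.

Tuesday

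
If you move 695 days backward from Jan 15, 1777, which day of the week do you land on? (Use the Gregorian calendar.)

Jan 15, 1777 is a Wednesday.
695 mod 7 = 2, so 695 days before a Wednesday is Wednesday − 2 = Monday.

Monday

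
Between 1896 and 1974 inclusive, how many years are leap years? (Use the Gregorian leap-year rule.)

Multiples of 4 in [1896,1974]: 20.
Of those, multiples of 100: 1 (not leap unless ÷400).
Multiples of 400: 0.
Leap years = 20 − 1 + 0 = 19.

19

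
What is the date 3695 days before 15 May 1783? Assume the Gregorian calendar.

−365 (one year) → May 15, 1782 (3330 left).
−365 (one year) → May 15, 1781 (2965 left).
−365 (one year) → May 15, 1780 (2600 left).
−366 (one year; includes Feb 29, 1780) → May 15, 1779 (2234 left).
−365 (one year) → May 15, 1778 (1869 left).
−365 (one year) → May 15, 1777 (1504 left).
−365 (one year) → May 15, 1776 (1139 left).
−366 (one year; includes Feb 29, 1776) → May 15, 1775 (773 left).
−365 (one year) → May 15, 1774 (408 left).
−365 (one year) → May 15, 1773 (43 left).
−15 → Apr 30, 1773 (end of Apr, 30 days; 28 left).
−28 → Apr 2, 1773.

April 2, 1773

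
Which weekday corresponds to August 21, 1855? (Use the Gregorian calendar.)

Tuesday

Doomsday rule: the anchor day for the 1800s is Friday. For year 55: 55÷12 = 4 r 7, and 7÷4 = 1, so 4+7+1 = 12.
Friday + 12 ≡ Wednesday — that's 1855's doomsday.
In August the doomsday date is Aug 8.
Aug 21 is 13 days after Aug 8; 13 mod 7 = 6, so Wednesday + 6 = Tuesday.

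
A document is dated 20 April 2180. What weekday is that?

Thursday

Doomsday rule: the anchor day for the 2100s is Sunday. For year 80: 80÷12 = 6 r 8, and 8÷4 = 2, so 6+8+2 = 16.
Sunday + 16 ≡ Tuesday — that's 2180's doomsday.
In April the doomsday date is Apr 4.
Apr 20 is 16 days after Apr 4; 16 mod 7 = 2, so Tuesday + 2 = Thursday.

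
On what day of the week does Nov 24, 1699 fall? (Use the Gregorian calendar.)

Tuesday

Doomsday rule: the anchor day for the 1600s is Tuesday. For year 99: 99÷12 = 8 r 3, and 3÷4 = 0, so 8+3+0 = 11.
Tuesday + 11 ≡ Saturday — that's 1699's doomsday.
In November the doomsday date is Nov 7.
Nov 24 is 17 days after Nov 7; 17 mod 7 = 3, so Saturday + 3 = Tuesday.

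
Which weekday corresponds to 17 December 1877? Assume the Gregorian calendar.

Monday

Doomsday rule: the anchor day for the 1800s is Friday. For year 77: 77÷12 = 6 r 5, and 5÷4 = 1, so 6+5+1 = 12.
Friday + 12 ≡ Wednesday — that's 1877's doomsday.
In December the doomsday date is Dec 12.
Dec 17 is 5 days after Dec 12; 5 mod 7 = 5, so Wednesday + 5 = Monday.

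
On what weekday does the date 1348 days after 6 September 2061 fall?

Sep 6, 2061 is a Tuesday.
1348 mod 7 = 4, so 1348 days after a Tuesday is Tuesday + 4 = Saturday.

Saturday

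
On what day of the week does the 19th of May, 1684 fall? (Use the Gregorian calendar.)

Friday

Doomsday rule: the anchor day for the 1600s is Tuesday. For year 84: 84÷12 = 7 r 0, and 0÷4 = 0, so 7+0+0 = 7.
Tuesday + 7 ≡ Tuesday — that's 1684's doomsday.
In May the doomsday date is May 9.
May 19 is 10 days after May 9; 10 mod 7 = 3, so Tuesday + 3 = Friday.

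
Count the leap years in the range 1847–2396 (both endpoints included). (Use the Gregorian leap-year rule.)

134

Multiples of 4 in [1847,2396]: 138.
Of those, multiples of 100: 5 (not leap unless ÷400).
Multiples of 400: 1.
Leap years = 138 − 5 + 1 = 134.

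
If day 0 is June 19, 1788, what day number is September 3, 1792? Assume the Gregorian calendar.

Jun 19, 1788 → Jun 19, 1789: 365 days.
Jun 19, 1789 → Jun 19, 1790: 365 days.
Jun 19, 1790 → Jun 19, 1791: 365 days.
Jun 19, 1791 → Jun 19, 1792: 366 days (Feb 29, 1792 is in that span).
Jun 19, 1792 → Jul 19, 1792: 30 days (June has 30).
Jul 19, 1792 → Aug 19, 1792: 31 days (July has 31).
Aug 19, 1792 → Sep 3, 1792: 15 days.
Total: 1537 days.

1537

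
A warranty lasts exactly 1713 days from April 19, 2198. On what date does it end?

December 28, 2202

+365 (one year) → Apr 19, 2199 (1348 left).
+365 (one year) → Apr 19, 2200 (983 left).
+365 (one year) → Apr 19, 2201 (618 left).
+365 (one year) → Apr 19, 2202 (253 left).
Apr has 30 days: +12 → May 1, 2202 (241 left).
May has 31 days: +31 → Jun 1, 2202 (210 left).
Jun has 30 days: +30 → Jul 1, 2202 (180 left).
Jul has 31 days: +31 → Aug 1, 2202 (149 left).
Aug has 31 days: +31 → Sep 1, 2202 (118 left).
Sep has 30 days: +30 → Oct 1, 2202 (88 left).
Oct has 31 days: +31 → Nov 1, 2202 (57 left).
Nov has 30 days: +30 → Dec 1, 2202 (27 left).
+27 → Dec 28, 2202.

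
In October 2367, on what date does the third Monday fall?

October 16, 2367

October 1, 2367 is a Sunday.
The first Monday is therefore October 2 (1 days later).
The third Monday is 2 + 2×7 = October 16.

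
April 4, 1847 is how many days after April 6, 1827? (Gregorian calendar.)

Apr 6, 1827 → Apr 6, 1828: 366 days (Feb 29, 1828 is in that span).
Apr 6, 1828 → Apr 6, 1829: 365 days.
Apr 6, 1829 → Apr 6, 1830: 365 days.
Apr 6, 1830 → Apr 6, 1831: 365 days.
Apr 6, 1831 → Apr 6, 1832: 366 days (Feb 29, 1832 is in that span).
Apr 6, 1832 → Apr 6, 1833: 365 days.
Apr 6, 1833 → Apr 6, 1834: 365 days.
Apr 6, 1834 → Apr 6, 1835: 365 days.
Apr 6, 1835 → Apr 6, 1836: 366 days (Feb 29, 1836 is in that span).
Apr 6, 1836 → Apr 6, 1837: 365 days.
Apr 6, 1837 → Apr 6, 1838: 365 days.
Apr 6, 1838 → Apr 6, 1839: 365 days.
Apr 6, 1839 → Apr 6, 1840: 366 days (Feb 29, 1840 is in that span).
Apr 6, 1840 → Apr 6, 1841: 365 days.
Apr 6, 1841 → Apr 6, 1842: 365 days.
Apr 6, 1842 → Apr 6, 1843: 365 days.
Apr 6, 1843 → Apr 6, 1844: 366 days (Feb 29, 1844 is in that span).
Apr 6, 1844 → Apr 6, 1845: 365 days.
Apr 6, 1845 → Apr 6, 1846: 365 days.
Apr 6, 1846 → May 6, 1846: 30 days (April has 30).
May 6, 1846 → Jun 6, 1846: 31 days (May has 31).
Jun 6, 1846 → Jul 6, 1846: 30 days (June has 30).
Jul 6, 1846 → Aug 6, 1846: 31 days (July has 31).
Aug 6, 1846 → Sep 6, 1846: 31 days (August has 31).
Sep 6, 1846 → Oct 6, 1846: 30 days (September has 30).
Oct 6, 1846 → Nov 6, 1846: 31 days (October has 31).
Nov 6, 1846 → Dec 6, 1846: 30 days (November has 30).
Dec 6, 1846 → Jan 6, 1847: 31 days (December has 31).
Jan 6, 1847 → Feb 6, 1847: 31 days (January has 31).
Feb 6, 1847 → Mar 6, 1847: 28 days (February has 28).
Mar 6, 1847 → Apr 4, 1847: 29 days.
Total: 7303 days.

7303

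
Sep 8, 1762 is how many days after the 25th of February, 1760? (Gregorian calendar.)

Feb 25, 1760 → Feb 25, 1761: 366 days (Feb 29, 1760 is in that span).
Feb 25, 1761 → Feb 25, 1762: 365 days.
Feb 25, 1762 → Mar 25, 1762: 28 days (February has 28).
Mar 25, 1762 → Apr 25, 1762: 31 days (March has 31).
Apr 25, 1762 → May 25, 1762: 30 days (April has 30).
May 25, 1762 → Jun 25, 1762: 31 days (May has 31).
Jun 25, 1762 → Jul 25, 1762: 30 days (June has 30).
Jul 25, 1762 → Aug 25, 1762: 31 days (July has 31).
Aug 25, 1762 → Sep 8, 1762: 14 days.
Total: 926 days.

926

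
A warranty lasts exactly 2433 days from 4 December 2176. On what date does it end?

August 3, 2183

+365 (one year) → Dec 4, 2177 (2068 left).
+365 (one year) → Dec 4, 2178 (1703 left).
+365 (one year) → Dec 4, 2179 (1338 left).
+366 (one year; includes Feb 29, 2180) → Dec 4, 2180 (972 left).
+365 (one year) → Dec 4, 2181 (607 left).
+365 (one year) → Dec 4, 2182 (242 left).
Dec has 31 days: +28 → Jan 1, 2183 (214 left).
Jan has 31 days: +31 → Feb 1, 2183 (183 left).
Feb has 28 days: +28 → Mar 1, 2183 (155 left).
Mar has 31 days: +31 → Apr 1, 2183 (124 left).
Apr has 30 days: +30 → May 1, 2183 (94 left).
May has 31 days: +31 → Jun 1, 2183 (63 left).
Jun has 30 days: +30 → Jul 1, 2183 (33 left).
Jul has 31 days: +31 → Aug 1, 2183 (2 left).
+2 → Aug 3, 2183.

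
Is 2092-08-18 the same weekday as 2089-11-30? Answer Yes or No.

No

From Nov 30, 2089 to Aug 18, 2092 is 992 days.
992 mod 7 = 5, so they are different weekdays.
(Nov 30, 2089 is a Wednesday; Aug 18, 2092 is a Monday.)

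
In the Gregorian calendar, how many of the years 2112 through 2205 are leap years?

Multiples of 4 in [2112,2205]: 24.
Of those, multiples of 100: 1 (not leap unless ÷400).
Multiples of 400: 0.
Leap years = 24 − 1 + 0 = 23.

23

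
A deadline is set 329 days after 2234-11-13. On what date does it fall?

October 8, 2235

Nov has 30 days: +18 → Dec 1, 2234 (311 left).
Dec has 31 days: +31 → Jan 1, 2235 (280 left).
Jan has 31 days: +31 → Feb 1, 2235 (249 left).
Feb has 28 days: +28 → Mar 1, 2235 (221 left).
Mar has 31 days: +31 → Apr 1, 2235 (190 left).
Apr has 30 days: +30 → May 1, 2235 (160 left).
May has 31 days: +31 → Jun 1, 2235 (129 left).
Jun has 30 days: +30 → Jul 1, 2235 (99 left).
Jul has 31 days: +31 → Aug 1, 2235 (68 left).
Aug has 31 days: +31 → Sep 1, 2235 (37 left).
Sep has 30 days: +30 → Oct 1, 2235 (7 left).
+7 → Oct 8, 2235.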